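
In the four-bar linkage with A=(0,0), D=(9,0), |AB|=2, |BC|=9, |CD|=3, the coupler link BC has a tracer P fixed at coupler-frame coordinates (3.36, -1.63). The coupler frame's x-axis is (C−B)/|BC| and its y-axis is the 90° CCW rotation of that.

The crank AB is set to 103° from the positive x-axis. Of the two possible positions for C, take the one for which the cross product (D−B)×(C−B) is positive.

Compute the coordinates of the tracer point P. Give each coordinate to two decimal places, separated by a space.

3.07 0.71

A=(0,0), D=(9.00,0)
B = A + 2.00·(cos103°, sin103°) = (-0.4499, 1.9487)
|BD| = 9.6487
circle(B,9.00) ∩ circle(D,3.00): a=8.5554, h=2.7937
  candidates: C₊=(8.4935,2.9569) cross=26.956; C₋=(7.3650,-2.5153) cross=-26.956
  mode + wants cross > 0 → take C=(8.4935,2.9569) (cross=26.956)
ex = (C−B)/|BC| = (0.9937,0.1120); ey = (-0.1120,0.9937)
P = B + 3.36·ex + -1.63·ey = (3.0715,0.7054)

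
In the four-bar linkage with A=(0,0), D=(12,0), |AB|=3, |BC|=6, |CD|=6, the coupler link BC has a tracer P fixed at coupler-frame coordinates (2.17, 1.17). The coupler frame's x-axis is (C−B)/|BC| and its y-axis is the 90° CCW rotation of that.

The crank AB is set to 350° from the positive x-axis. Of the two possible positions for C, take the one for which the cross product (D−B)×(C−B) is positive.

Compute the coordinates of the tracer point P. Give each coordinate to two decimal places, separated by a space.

3.69 1.83

A=(0,0), D=(12.00,0)
B = A + 3.00·(cos350°, sin350°) = (2.9544, -0.5209)
|BD| = 9.0606
circle(B,6.00) ∩ circle(D,6.00): a=4.5303, h=3.9340
  candidates: C₊=(7.2510,3.6670) cross=35.644; C₋=(7.7034,-4.1880) cross=-35.644
  mode + wants cross > 0 → take C=(7.2510,3.6670) (cross=35.644)
ex = (C−B)/|BC| = (0.7161,0.6980); ey = (-0.6980,0.7161)
P = B + 2.17·ex + 1.17·ey = (3.6917,1.8315)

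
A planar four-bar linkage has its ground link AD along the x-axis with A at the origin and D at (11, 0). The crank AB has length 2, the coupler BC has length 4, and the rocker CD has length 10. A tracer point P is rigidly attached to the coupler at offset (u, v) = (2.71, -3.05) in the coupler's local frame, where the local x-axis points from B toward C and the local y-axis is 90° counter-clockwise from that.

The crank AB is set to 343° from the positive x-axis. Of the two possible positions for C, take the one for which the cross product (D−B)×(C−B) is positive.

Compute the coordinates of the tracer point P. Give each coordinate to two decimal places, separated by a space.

4.74 2.36

A=(0,0), D=(11.00,0)
B = A + 2.00·(cos343°, sin343°) = (1.9126, -0.5847)
|BD| = 9.1062
circle(B,4.00) ∩ circle(D,10.00): a=-0.0592, h=3.9996
  candidates: C₊=(1.5967,3.4028) cross=36.421; C₋=(2.1104,-4.5799) cross=-36.421
  mode + wants cross > 0 → take C=(1.5967,3.4028) (cross=36.421)
ex = (C−B)/|BC| = (-0.0790,0.9969); ey = (-0.9969,-0.0790)
P = B + 2.71·ex + -3.05·ey = (4.7391,2.3576)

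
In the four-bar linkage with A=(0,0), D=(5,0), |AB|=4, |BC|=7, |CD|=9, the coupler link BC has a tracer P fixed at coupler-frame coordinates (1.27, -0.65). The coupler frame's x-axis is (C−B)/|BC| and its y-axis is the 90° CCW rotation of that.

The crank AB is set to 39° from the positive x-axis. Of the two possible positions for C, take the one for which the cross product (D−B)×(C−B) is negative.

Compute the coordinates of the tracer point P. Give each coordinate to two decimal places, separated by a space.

A=(0,0), D=(5.00,0)
B = A + 4.00·(cos39°, sin39°) = (3.1086, 2.5173)
|BD| = 3.1487
circle(B,7.00) ∩ circle(D,9.00): a=-3.5072, h=6.0580
  candidates: C₊=(5.8451,8.9602) cross=19.075; C₋=(-3.8414,1.6821) cross=-19.075
  mode - wants cross < 0 → take C=(-3.8414,1.6821) (cross=-19.075)
ex = (C−B)/|BC| = (-0.9929,-0.1193); ey = (0.1193,-0.9929)
P = B + 1.27·ex + -0.65·ey = (1.7701,3.0111)

1.77 3.01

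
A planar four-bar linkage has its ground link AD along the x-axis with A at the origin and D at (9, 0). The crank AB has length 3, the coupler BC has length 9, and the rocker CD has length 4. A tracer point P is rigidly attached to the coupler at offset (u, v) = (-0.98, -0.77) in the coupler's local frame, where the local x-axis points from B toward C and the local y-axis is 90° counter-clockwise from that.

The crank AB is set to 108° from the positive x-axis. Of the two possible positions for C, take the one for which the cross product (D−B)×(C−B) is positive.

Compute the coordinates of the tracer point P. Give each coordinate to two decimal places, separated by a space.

-1.81 1.98

A=(0,0), D=(9.00,0)
B = A + 3.00·(cos108°, sin108°) = (-0.9271, 2.8532)
|BD| = 10.3289
circle(B,9.00) ∩ circle(D,4.00): a=8.3110, h=3.4537
  candidates: C₊=(8.0146,3.8767) cross=35.673; C₋=(6.1065,-2.7619) cross=-35.673
  mode + wants cross > 0 → take C=(8.0146,3.8767) (cross=35.673)
ex = (C−B)/|BC| = (0.9935,0.1137); ey = (-0.1137,0.9935)
P = B + -0.98·ex + -0.77·ey = (-1.8131,1.9767)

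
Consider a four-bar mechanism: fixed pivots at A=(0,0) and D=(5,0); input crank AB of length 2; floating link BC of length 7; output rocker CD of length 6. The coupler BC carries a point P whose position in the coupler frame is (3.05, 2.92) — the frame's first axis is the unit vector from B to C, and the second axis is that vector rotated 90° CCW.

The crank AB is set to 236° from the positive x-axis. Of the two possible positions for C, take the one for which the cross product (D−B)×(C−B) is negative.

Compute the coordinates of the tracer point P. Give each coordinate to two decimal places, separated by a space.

A=(0,0), D=(5.00,0)
B = A + 2.00·(cos236°, sin236°) = (-1.1184, -1.6581)
|BD| = 6.3391
circle(B,7.00) ∩ circle(D,6.00): a=4.1949, h=5.6038
  candidates: C₊=(1.4647,4.8479) cross=35.523; C₋=(4.3963,-5.9695) cross=-35.523
  mode - wants cross < 0 → take C=(4.3963,-5.9695) (cross=-35.523)
ex = (C−B)/|BC| = (0.7878,-0.6159); ey = (0.6159,0.7878)
P = B + 3.05·ex + 2.92·ey = (3.0829,-1.2363)

3.08 -1.24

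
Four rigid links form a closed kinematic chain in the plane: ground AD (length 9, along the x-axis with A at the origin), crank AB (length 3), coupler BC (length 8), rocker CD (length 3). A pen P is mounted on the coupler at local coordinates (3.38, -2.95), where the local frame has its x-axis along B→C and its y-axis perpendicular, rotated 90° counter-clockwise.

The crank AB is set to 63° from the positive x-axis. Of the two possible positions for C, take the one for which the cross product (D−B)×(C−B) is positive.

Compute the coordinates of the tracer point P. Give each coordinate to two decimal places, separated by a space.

A=(0,0), D=(9.00,0)
B = A + 3.00·(cos63°, sin63°) = (1.3620, 2.6730)
|BD| = 8.0923
circle(B,8.00) ∩ circle(D,3.00): a=7.4444, h=2.9292
  candidates: C₊=(9.3561,2.9788) cross=23.704; C₋=(7.4210,-2.5508) cross=-23.704
  mode + wants cross > 0 → take C=(9.3561,2.9788) (cross=23.704)
ex = (C−B)/|BC| = (0.9993,0.0382); ey = (-0.0382,0.9993)
P = B + 3.38·ex + -2.95·ey = (4.8523,-0.1456)

4.85 -0.15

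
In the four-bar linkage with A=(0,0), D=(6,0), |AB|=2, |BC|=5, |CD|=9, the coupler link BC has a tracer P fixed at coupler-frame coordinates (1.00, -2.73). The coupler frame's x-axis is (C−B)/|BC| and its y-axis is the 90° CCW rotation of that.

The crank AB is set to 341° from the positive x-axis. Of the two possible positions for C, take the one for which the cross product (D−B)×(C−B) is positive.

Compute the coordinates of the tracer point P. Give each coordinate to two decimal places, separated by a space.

A=(0,0), D=(6.00,0)
B = A + 2.00·(cos341°, sin341°) = (1.8910, -0.6511)
|BD| = 4.1602
circle(B,5.00) ∩ circle(D,9.00): a=-4.6503, h=1.8371
  candidates: C₊=(-2.9895,0.4355) cross=7.643; C₋=(-2.4144,-3.1934) cross=-7.643
  mode + wants cross > 0 → take C=(-2.9895,0.4355) (cross=7.643)
ex = (C−B)/|BC| = (-0.9761,0.2173); ey = (-0.2173,-0.9761)
P = B + 1.00·ex + -2.73·ey = (1.5082,2.2309)

1.51 2.23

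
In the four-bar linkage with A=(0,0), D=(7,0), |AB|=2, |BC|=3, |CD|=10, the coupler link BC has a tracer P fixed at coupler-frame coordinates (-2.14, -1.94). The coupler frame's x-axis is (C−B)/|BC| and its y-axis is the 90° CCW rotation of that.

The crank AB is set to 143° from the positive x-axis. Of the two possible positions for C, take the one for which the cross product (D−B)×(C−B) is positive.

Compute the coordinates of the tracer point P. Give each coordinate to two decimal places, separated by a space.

0.67 -0.59

A=(0,0), D=(7.00,0)
B = A + 2.00·(cos143°, sin143°) = (-1.5973, 1.2036)
|BD| = 8.6811
circle(B,3.00) ∩ circle(D,10.00): a=-0.9007, h=2.8616
  candidates: C₊=(-2.0925,4.1625) cross=24.842; C₋=(-2.8860,-1.5054) cross=-24.842
  mode + wants cross > 0 → take C=(-2.0925,4.1625) (cross=24.842)
ex = (C−B)/|BC| = (-0.1651,0.9863); ey = (-0.9863,-0.1651)
P = B + -2.14·ex + -1.94·ey = (0.6694,-0.5868)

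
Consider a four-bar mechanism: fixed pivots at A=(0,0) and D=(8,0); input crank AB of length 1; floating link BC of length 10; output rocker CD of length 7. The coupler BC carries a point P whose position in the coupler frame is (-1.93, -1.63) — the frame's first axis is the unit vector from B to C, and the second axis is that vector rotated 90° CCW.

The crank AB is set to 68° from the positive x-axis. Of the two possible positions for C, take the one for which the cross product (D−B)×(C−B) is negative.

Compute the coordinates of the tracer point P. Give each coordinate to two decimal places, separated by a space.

-2.11 1.41

A=(0,0), D=(8.00,0)
B = A + 1.00·(cos68°, sin68°) = (0.3746, 0.9272)
|BD| = 7.6816
circle(B,10.00) ∩ circle(D,7.00): a=7.1604, h=6.9806
  candidates: C₊=(8.3252,6.9924) cross=53.622; C₋=(6.6401,-6.8666) cross=-53.622
  mode - wants cross < 0 → take C=(6.6401,-6.8666) (cross=-53.622)
ex = (C−B)/|BC| = (0.6265,-0.7794); ey = (0.7794,0.6265)
P = B + -1.93·ex + -1.63·ey = (-2.1050,1.4101)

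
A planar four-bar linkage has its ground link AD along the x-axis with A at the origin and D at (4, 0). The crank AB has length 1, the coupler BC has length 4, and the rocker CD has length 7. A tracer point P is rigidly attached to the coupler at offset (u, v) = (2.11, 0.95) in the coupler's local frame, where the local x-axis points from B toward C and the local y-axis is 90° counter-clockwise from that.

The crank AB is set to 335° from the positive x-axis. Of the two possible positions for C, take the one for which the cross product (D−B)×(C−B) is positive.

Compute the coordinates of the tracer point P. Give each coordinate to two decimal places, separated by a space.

-1.37 -0.85

A=(0,0), D=(4.00,0)
B = A + 1.00·(cos335°, sin335°) = (0.9063, -0.4226)
|BD| = 3.1224
circle(B,4.00) ∩ circle(D,7.00): a=-3.7231, h=1.4623
  candidates: C₊=(-2.9805,0.5223) cross=4.566; C₋=(-2.5847,-2.3754) cross=-4.566
  mode + wants cross > 0 → take C=(-2.9805,0.5223) (cross=4.566)
ex = (C−B)/|BC| = (-0.9717,0.2362); ey = (-0.2362,-0.9717)
P = B + 2.11·ex + 0.95·ey = (-1.3684,-0.8473)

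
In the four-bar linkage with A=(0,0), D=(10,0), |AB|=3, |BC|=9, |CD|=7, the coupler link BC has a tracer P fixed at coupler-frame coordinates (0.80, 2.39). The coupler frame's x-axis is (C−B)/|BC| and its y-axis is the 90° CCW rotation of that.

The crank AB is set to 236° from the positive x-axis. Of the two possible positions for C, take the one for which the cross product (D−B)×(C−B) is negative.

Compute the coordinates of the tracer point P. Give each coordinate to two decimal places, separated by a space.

A=(0,0), D=(10.00,0)
B = A + 3.00·(cos236°, sin236°) = (-1.6776, -2.4871)
|BD| = 11.9395
circle(B,9.00) ∩ circle(D,7.00): a=7.3098, h=5.2504
  candidates: C₊=(4.3782,4.1708) cross=62.687; C₋=(6.5656,-6.0996) cross=-62.687
  mode - wants cross < 0 → take C=(6.5656,-6.0996) (cross=-62.687)
ex = (C−B)/|BC| = (0.9159,-0.4014); ey = (0.4014,0.9159)
P = B + 0.80·ex + 2.39·ey = (0.0145,-0.6192)

0.01 -0.62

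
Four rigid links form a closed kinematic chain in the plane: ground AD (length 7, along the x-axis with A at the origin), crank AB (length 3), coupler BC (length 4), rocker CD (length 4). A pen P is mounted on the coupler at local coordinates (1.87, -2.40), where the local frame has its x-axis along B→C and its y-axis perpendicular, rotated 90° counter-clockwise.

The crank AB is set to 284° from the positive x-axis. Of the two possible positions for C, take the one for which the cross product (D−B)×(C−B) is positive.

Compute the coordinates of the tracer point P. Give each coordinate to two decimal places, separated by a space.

A=(0,0), D=(7.00,0)
B = A + 3.00·(cos284°, sin284°) = (0.7258, -2.9109)
|BD| = 6.9166
circle(B,4.00) ∩ circle(D,4.00): a=3.4583, h=2.0100
  candidates: C₊=(3.0170,0.3679) cross=13.902; C₋=(4.7088,-3.2788) cross=-13.902
  mode + wants cross > 0 → take C=(3.0170,0.3679) (cross=13.902)
ex = (C−B)/|BC| = (0.5728,0.8197); ey = (-0.8197,0.5728)
P = B + 1.87·ex + -2.40·ey = (3.7642,-2.7528)

3.76 -2.75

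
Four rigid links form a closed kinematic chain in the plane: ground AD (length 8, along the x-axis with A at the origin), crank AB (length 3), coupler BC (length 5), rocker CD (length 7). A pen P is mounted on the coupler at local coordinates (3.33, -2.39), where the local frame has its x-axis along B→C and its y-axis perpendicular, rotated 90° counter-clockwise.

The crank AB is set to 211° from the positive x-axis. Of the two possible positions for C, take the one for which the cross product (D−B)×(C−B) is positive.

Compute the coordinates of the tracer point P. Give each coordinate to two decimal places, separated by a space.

1.51 -1.18

A=(0,0), D=(8.00,0)
B = A + 3.00·(cos211°, sin211°) = (-2.5715, -1.5451)
|BD| = 10.6838
circle(B,5.00) ∩ circle(D,7.00): a=4.2187, h=2.6837
  candidates: C₊=(1.2147,1.7205) cross=28.673; C₋=(1.9910,-3.5905) cross=-28.673
  mode + wants cross > 0 → take C=(1.2147,1.7205) (cross=28.673)
ex = (C−B)/|BC| = (0.7572,0.6531); ey = (-0.6531,0.7572)
P = B + 3.33·ex + -2.39·ey = (1.5111,-1.1800)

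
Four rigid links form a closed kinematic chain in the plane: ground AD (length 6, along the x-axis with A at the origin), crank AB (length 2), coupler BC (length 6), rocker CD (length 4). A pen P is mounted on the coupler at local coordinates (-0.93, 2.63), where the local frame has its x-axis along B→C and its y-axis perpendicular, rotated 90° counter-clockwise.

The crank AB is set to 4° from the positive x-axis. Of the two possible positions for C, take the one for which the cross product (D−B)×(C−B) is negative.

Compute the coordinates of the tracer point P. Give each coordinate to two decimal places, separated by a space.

3.13 2.69

A=(0,0), D=(6.00,0)
B = A + 2.00·(cos4°, sin4°) = (1.9951, 0.1395)
|BD| = 4.0073
circle(B,6.00) ∩ circle(D,4.00): a=4.4991, h=3.9697
  candidates: C₊=(6.6297,3.9501) cross=15.908; C₋=(6.3533,-3.9844) cross=-15.908
  mode - wants cross < 0 → take C=(6.3533,-3.9844) (cross=-15.908)
ex = (C−B)/|BC| = (0.7264,-0.6873); ey = (0.6873,0.7264)
P = B + -0.93·ex + 2.63·ey = (3.1272,2.6890)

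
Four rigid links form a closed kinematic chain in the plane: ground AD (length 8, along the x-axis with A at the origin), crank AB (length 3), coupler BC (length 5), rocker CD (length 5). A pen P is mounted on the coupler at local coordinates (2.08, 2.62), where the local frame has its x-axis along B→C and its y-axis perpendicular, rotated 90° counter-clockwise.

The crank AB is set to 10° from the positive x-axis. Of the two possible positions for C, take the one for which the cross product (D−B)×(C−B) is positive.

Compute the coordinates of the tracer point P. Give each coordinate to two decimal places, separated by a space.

2.08 3.75

A=(0,0), D=(8.00,0)
B = A + 3.00·(cos10°, sin10°) = (2.9544, 0.5209)
|BD| = 5.0724
circle(B,5.00) ∩ circle(D,5.00): a=2.5362, h=4.3090
  candidates: C₊=(5.9198,4.5467) cross=21.857; C₋=(5.0347,-4.0258) cross=-21.857
  mode + wants cross > 0 → take C=(5.9198,4.5467) (cross=21.857)
ex = (C−B)/|BC| = (0.5931,0.8052); ey = (-0.8052,0.5931)
P = B + 2.08·ex + 2.62·ey = (2.0785,3.7495)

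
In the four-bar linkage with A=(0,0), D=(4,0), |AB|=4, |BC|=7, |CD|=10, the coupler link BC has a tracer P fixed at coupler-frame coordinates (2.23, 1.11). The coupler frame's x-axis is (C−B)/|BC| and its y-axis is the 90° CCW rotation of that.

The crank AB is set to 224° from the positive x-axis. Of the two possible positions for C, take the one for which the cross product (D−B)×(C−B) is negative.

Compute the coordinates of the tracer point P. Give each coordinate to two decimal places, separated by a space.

A=(0,0), D=(4.00,0)
B = A + 4.00·(cos224°, sin224°) = (-2.8774, -2.7786)
|BD| = 7.4175
circle(B,7.00) ∩ circle(D,10.00): a=0.2709, h=6.9948
  candidates: C₊=(-5.2465,3.8083) cross=51.883; C₋=(-0.0059,-9.1626) cross=-51.883
  mode - wants cross < 0 → take C=(-0.0059,-9.1626) (cross=-51.883)
ex = (C−B)/|BC| = (0.4102,-0.9120); ey = (0.9120,0.4102)
P = B + 2.23·ex + 1.11·ey = (-0.9503,-4.3570)

-0.95 -4.36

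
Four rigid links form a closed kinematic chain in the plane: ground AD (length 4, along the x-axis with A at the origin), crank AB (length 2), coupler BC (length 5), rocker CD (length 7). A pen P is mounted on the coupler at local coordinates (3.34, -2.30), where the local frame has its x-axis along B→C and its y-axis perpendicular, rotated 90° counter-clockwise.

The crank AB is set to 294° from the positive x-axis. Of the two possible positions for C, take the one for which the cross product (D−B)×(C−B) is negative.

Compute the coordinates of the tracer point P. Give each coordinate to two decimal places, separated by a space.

-0.66 -5.60

A=(0,0), D=(4.00,0)
B = A + 2.00·(cos294°, sin294°) = (0.8135, -1.8271)
|BD| = 3.6732
circle(B,5.00) ∩ circle(D,7.00): a=-1.4303, h=4.7910
  candidates: C₊=(-2.8105,1.6177) cross=17.598; C₋=(1.9558,-6.6949) cross=-17.598
  mode - wants cross < 0 → take C=(1.9558,-6.6949) (cross=-17.598)
ex = (C−B)/|BC| = (0.2285,-0.9736); ey = (0.9736,0.2285)
P = B + 3.34·ex + -2.30·ey = (-0.6626,-5.6042)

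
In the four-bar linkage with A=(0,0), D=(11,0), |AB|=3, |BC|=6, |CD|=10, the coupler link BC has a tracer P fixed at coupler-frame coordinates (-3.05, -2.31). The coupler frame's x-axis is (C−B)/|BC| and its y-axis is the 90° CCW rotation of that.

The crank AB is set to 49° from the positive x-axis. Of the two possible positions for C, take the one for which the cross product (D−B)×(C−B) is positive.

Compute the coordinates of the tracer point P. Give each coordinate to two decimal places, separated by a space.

2.72 -1.49

A=(0,0), D=(11.00,0)
B = A + 3.00·(cos49°, sin49°) = (1.9682, 2.2641)
|BD| = 9.3113
circle(B,6.00) ∩ circle(D,10.00): a=1.2190, h=5.8749
  candidates: C₊=(4.5791,7.6663) cross=54.703; C₋=(1.7220,-3.7308) cross=-54.703
  mode + wants cross > 0 → take C=(4.5791,7.6663) (cross=54.703)
ex = (C−B)/|BC| = (0.4352,0.9004); ey = (-0.9004,0.4352)
P = B + -3.05·ex + -2.31·ey = (2.7208,-1.4872)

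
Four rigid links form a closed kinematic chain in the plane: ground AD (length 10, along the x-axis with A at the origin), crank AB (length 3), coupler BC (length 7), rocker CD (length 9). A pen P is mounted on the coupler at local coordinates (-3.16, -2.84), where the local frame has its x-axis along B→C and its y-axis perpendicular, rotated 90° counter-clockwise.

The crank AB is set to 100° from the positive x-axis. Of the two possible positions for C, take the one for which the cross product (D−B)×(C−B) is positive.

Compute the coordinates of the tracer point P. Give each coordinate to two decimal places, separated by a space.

A=(0,0), D=(10.00,0)
B = A + 3.00·(cos100°, sin100°) = (-0.5209, 2.9544)
|BD| = 10.9279
circle(B,7.00) ∩ circle(D,9.00): a=3.9998, h=5.7447
  candidates: C₊=(4.8830,7.4038) cross=62.777; C₋=(1.7768,-3.6577) cross=-62.777
  mode + wants cross > 0 → take C=(4.8830,7.4038) (cross=62.777)
ex = (C−B)/|BC| = (0.7720,0.6356); ey = (-0.6356,0.7720)
P = B + -3.16·ex + -2.84·ey = (-1.1553,-1.2466)

-1.16 -1.25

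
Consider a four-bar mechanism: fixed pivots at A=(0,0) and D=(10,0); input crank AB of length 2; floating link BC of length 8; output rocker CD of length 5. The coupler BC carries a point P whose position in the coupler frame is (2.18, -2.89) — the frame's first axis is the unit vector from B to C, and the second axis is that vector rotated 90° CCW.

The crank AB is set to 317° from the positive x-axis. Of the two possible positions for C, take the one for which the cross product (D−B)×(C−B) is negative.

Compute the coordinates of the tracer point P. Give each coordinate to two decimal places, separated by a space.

2.18 -4.91

A=(0,0), D=(10.00,0)
B = A + 2.00·(cos317°, sin317°) = (1.4627, -1.3640)
|BD| = 8.6456
circle(B,8.00) ∩ circle(D,5.00): a=6.5783, h=4.5526
  candidates: C₊=(7.2403,4.1694) cross=39.360; C₋=(8.6769,-4.8218) cross=-39.360
  mode - wants cross < 0 → take C=(8.6769,-4.8218) (cross=-39.360)
ex = (C−B)/|BC| = (0.9018,-0.4322); ey = (0.4322,0.9018)
P = B + 2.18·ex + -2.89·ey = (2.1794,-4.9123)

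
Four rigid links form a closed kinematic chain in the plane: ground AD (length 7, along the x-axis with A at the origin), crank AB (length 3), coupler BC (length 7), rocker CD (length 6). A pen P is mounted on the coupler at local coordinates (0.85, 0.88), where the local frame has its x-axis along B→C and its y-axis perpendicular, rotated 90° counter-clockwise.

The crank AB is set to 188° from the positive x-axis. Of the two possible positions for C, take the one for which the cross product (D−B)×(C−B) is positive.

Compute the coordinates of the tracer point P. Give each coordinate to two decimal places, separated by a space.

-2.86 0.80

A=(0,0), D=(7.00,0)
B = A + 3.00·(cos188°, sin188°) = (-2.9708, -0.4175)
|BD| = 9.9795
circle(B,7.00) ∩ circle(D,6.00): a=5.6411, h=4.1446
  candidates: C₊=(2.4920,3.9595) cross=41.362; C₋=(2.8388,-4.3225) cross=-41.362
  mode + wants cross > 0 → take C=(2.4920,3.9595) (cross=41.362)
ex = (C−B)/|BC| = (0.7804,0.6253); ey = (-0.6253,0.7804)
P = B + 0.85·ex + 0.88·ey = (-2.8577,0.8007)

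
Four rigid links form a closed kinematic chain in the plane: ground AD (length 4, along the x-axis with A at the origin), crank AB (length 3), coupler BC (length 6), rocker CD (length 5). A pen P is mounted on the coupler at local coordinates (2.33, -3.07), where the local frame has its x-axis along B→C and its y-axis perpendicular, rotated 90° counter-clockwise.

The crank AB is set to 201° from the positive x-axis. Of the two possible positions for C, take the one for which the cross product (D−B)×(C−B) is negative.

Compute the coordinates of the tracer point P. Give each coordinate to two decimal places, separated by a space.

A=(0,0), D=(4.00,0)
B = A + 3.00·(cos201°, sin201°) = (-2.8007, -1.0751)
|BD| = 6.8852
circle(B,6.00) ∩ circle(D,5.00): a=4.2414, h=4.2439
  candidates: C₊=(0.7260,3.7790) cross=29.220; C₋=(2.0513,-4.6046) cross=-29.220
  mode - wants cross < 0 → take C=(2.0513,-4.6046) (cross=-29.220)
ex = (C−B)/|BC| = (0.8087,-0.5883); ey = (0.5883,0.8087)
P = B + 2.33·ex + -3.07·ey = (-2.7225,-4.9284)

-2.72 -4.93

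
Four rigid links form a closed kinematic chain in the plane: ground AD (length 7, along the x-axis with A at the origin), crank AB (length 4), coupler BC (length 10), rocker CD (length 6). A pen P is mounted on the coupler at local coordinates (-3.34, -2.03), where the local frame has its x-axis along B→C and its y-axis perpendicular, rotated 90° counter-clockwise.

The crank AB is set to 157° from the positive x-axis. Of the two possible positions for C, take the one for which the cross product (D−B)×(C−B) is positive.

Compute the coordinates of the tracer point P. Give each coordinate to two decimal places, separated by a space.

-5.85 -1.69

A=(0,0), D=(7.00,0)
B = A + 4.00·(cos157°, sin157°) = (-3.6820, 1.5629)
|BD| = 10.7958
circle(B,10.00) ∩ circle(D,6.00): a=8.3620, h=5.4842
  candidates: C₊=(5.3859,5.7788) cross=59.206; C₋=(3.7979,-5.0741) cross=-59.206
  mode + wants cross > 0 → take C=(5.3859,5.7788) (cross=59.206)
ex = (C−B)/|BC| = (0.9068,0.4216); ey = (-0.4216,0.9068)
P = B + -3.34·ex + -2.03·ey = (-5.8549,-1.6860)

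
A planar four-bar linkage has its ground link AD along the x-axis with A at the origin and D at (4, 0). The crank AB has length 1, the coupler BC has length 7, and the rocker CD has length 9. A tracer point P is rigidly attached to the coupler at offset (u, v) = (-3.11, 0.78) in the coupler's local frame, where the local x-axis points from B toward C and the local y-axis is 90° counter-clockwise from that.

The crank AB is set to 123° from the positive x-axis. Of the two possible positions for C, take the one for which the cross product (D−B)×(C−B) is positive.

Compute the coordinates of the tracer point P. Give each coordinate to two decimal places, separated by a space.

A=(0,0), D=(4.00,0)
B = A + 1.00·(cos123°, sin123°) = (-0.5446, 0.8387)
|BD| = 4.6214
circle(B,7.00) ∩ circle(D,9.00): a=-1.1515, h=6.9046
  candidates: C₊=(-0.4240,7.8376) cross=31.909; C₋=(-2.9300,-5.7424) cross=-31.909
  mode + wants cross > 0 → take C=(-0.4240,7.8376) (cross=31.909)
ex = (C−B)/|BC| = (0.0172,0.9999); ey = (-0.9999,0.0172)
P = B + -3.11·ex + 0.78·ey = (-1.3781,-2.2574)

-1.38 -2.26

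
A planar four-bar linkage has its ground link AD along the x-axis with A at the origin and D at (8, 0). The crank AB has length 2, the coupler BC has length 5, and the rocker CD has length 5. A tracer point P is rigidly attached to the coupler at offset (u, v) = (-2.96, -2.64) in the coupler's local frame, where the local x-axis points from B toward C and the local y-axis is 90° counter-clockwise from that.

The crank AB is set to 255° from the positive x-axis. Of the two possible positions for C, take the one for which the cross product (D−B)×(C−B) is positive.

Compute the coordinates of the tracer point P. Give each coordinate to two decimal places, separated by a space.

A=(0,0), D=(8.00,0)
B = A + 2.00·(cos255°, sin255°) = (-0.5176, -1.9319)
|BD| = 8.7340
circle(B,5.00) ∩ circle(D,5.00): a=4.3670, h=2.4350
  candidates: C₊=(3.2026,1.4088) cross=21.268; C₋=(4.2798,-3.3407) cross=-21.268
  mode + wants cross > 0 → take C=(3.2026,1.4088) (cross=21.268)
ex = (C−B)/|BC| = (0.7440,0.6681); ey = (-0.6681,0.7440)
P = B + -2.96·ex + -2.64·ey = (-0.9561,-5.8738)

-0.96 -5.87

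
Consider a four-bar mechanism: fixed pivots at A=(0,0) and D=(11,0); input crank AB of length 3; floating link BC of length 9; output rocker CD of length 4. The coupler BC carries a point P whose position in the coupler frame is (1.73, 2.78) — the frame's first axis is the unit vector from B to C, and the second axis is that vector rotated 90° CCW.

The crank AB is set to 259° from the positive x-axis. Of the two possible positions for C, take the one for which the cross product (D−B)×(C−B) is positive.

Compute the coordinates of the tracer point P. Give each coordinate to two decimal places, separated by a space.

-0.42 0.33

A=(0,0), D=(11.00,0)
B = A + 3.00·(cos259°, sin259°) = (-0.5724, -2.9449)
|BD| = 11.9412
circle(B,9.00) ∩ circle(D,4.00): a=8.6923, h=2.3333
  candidates: C₊=(7.2760,1.4600) cross=27.862; C₋=(8.4268,-3.0625) cross=-27.862
  mode + wants cross > 0 → take C=(7.2760,1.4600) (cross=27.862)
ex = (C−B)/|BC| = (0.8720,0.4894); ey = (-0.4894,0.8720)
P = B + 1.73·ex + 2.78·ey = (-0.4244,0.3261)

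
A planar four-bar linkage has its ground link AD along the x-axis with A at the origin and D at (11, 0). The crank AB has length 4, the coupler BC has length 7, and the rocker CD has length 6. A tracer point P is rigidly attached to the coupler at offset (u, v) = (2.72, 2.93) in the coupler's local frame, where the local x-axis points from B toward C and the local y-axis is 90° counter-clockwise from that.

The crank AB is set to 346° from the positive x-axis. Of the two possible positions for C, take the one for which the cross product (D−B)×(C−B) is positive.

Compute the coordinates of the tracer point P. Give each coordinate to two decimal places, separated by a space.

2.85 2.90

A=(0,0), D=(11.00,0)
B = A + 4.00·(cos346°, sin346°) = (3.8812, -0.9677)
|BD| = 7.1843
circle(B,7.00) ∩ circle(D,6.00): a=4.4969, h=5.3645
  candidates: C₊=(7.6145,4.9536) cross=38.540; C₋=(9.0597,-5.6776) cross=-38.540
  mode + wants cross > 0 → take C=(7.6145,4.9536) (cross=38.540)
ex = (C−B)/|BC| = (0.5333,0.8459); ey = (-0.8459,0.5333)
P = B + 2.72·ex + 2.93·ey = (2.8534,2.8958)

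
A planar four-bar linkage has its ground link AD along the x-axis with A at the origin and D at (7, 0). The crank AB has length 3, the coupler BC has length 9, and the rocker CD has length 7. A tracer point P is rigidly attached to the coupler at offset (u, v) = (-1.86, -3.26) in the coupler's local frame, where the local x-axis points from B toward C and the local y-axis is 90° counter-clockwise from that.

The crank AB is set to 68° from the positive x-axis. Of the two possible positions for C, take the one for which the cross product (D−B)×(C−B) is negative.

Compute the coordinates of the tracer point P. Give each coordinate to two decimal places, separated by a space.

-2.49 3.79

A=(0,0), D=(7.00,0)
B = A + 3.00·(cos68°, sin68°) = (1.1238, 2.7816)
|BD| = 6.5013
circle(B,9.00) ∩ circle(D,7.00): a=5.7117, h=6.9553
  candidates: C₊=(9.2622,6.6244) cross=45.218; C₋=(3.3105,-5.9488) cross=-45.218
  mode - wants cross < 0 → take C=(3.3105,-5.9488) (cross=-45.218)
ex = (C−B)/|BC| = (0.2430,-0.9700); ey = (0.9700,0.2430)
P = B + -1.86·ex + -3.26·ey = (-2.4904,3.7937)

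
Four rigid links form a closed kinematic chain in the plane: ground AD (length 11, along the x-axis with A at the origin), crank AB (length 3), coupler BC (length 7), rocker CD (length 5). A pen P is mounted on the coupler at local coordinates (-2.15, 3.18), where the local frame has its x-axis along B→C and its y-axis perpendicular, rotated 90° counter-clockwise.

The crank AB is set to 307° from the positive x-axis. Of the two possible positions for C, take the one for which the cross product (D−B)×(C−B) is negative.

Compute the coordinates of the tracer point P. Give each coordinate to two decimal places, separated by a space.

A=(0,0), D=(11.00,0)
B = A + 3.00·(cos307°, sin307°) = (1.8054, -2.3959)
|BD| = 9.5016
circle(B,7.00) ∩ circle(D,5.00): a=6.0137, h=3.5826
  candidates: C₊=(6.7215,2.5873) cross=34.040; C₋=(8.5282,-4.3463) cross=-34.040
  mode - wants cross < 0 → take C=(8.5282,-4.3463) (cross=-34.040)
ex = (C−B)/|BC| = (0.9604,-0.2786); ey = (0.2786,0.9604)
P = B + -2.15·ex + 3.18·ey = (0.6266,1.2572)

0.63 1.26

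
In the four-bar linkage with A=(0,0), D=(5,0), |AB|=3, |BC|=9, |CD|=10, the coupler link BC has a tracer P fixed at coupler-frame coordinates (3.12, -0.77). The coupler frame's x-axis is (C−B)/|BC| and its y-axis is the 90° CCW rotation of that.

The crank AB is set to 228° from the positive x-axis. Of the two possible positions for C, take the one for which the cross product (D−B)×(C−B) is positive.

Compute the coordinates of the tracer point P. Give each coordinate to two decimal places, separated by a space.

A=(0,0), D=(5.00,0)
B = A + 3.00·(cos228°, sin228°) = (-2.0074, -2.2294)
|BD| = 7.3535
circle(B,9.00) ∩ circle(D,10.00): a=2.3848, h=8.6783
  candidates: C₊=(-2.3659,6.7634) cross=63.816; C₋=(2.8963,-9.7762) cross=-63.816
  mode + wants cross > 0 → take C=(-2.3659,6.7634) (cross=63.816)
ex = (C−B)/|BC| = (-0.0398,0.9992); ey = (-0.9992,-0.0398)
P = B + 3.12·ex + -0.77·ey = (-1.3623,0.9188)

-1.36 0.92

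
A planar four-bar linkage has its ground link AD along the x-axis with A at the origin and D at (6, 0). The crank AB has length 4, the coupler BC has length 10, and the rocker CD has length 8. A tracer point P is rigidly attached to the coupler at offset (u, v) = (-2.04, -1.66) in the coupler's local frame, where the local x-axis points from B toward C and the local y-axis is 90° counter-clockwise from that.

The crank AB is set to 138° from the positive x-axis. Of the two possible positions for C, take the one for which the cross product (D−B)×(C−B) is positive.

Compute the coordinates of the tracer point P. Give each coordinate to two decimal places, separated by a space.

A=(0,0), D=(6.00,0)
B = A + 4.00·(cos138°, sin138°) = (-2.9726, 2.6765)
|BD| = 9.3633
circle(B,10.00) ∩ circle(D,8.00): a=6.6040, h=7.5091
  candidates: C₊=(5.5024,7.9845) cross=70.310; C₋=(1.2094,-6.4070) cross=-70.310
  mode + wants cross > 0 → take C=(5.5024,7.9845) (cross=70.310)
ex = (C−B)/|BC| = (0.8475,0.5308); ey = (-0.5308,0.8475)
P = B + -2.04·ex + -1.66·ey = (-3.8203,0.1868)

-3.82 0.19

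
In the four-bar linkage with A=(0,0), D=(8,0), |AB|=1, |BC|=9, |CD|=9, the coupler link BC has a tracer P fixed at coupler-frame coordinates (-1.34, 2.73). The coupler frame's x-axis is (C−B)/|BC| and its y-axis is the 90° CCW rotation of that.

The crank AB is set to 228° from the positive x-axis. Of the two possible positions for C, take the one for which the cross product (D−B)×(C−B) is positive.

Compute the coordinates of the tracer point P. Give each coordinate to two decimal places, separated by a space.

A=(0,0), D=(8.00,0)
B = A + 1.00·(cos228°, sin228°) = (-0.6691, -0.7431)
|BD| = 8.7009
circle(B,9.00) ∩ circle(D,9.00): a=4.3505, h=7.8787
  candidates: C₊=(2.9925,7.4783) cross=68.552; C₋=(4.3384,-8.2215) cross=-68.552
  mode + wants cross > 0 → take C=(2.9925,7.4783) (cross=68.552)
ex = (C−B)/|BC| = (0.4068,0.9135); ey = (-0.9135,0.4068)
P = B + -1.34·ex + 2.73·ey = (-3.7082,-0.8565)

-3.71 -0.86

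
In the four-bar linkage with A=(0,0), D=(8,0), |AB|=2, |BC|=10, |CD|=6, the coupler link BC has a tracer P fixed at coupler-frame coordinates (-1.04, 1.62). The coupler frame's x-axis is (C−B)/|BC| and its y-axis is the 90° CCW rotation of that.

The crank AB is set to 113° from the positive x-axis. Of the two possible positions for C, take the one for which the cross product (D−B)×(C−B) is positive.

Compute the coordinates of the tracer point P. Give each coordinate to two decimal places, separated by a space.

-2.40 2.88

A=(0,0), D=(8.00,0)
B = A + 2.00·(cos113°, sin113°) = (-0.7815, 1.8410)
|BD| = 8.9724
circle(B,10.00) ∩ circle(D,6.00): a=8.0527, h=5.9291
  candidates: C₊=(8.3165,5.9916) cross=53.198; C₋=(5.8833,-5.6142) cross=-53.198
  mode + wants cross > 0 → take C=(8.3165,5.9916) (cross=53.198)
ex = (C−B)/|BC| = (0.9098,0.4151); ey = (-0.4151,0.9098)
P = B + -1.04·ex + 1.62·ey = (-2.4000,2.8832)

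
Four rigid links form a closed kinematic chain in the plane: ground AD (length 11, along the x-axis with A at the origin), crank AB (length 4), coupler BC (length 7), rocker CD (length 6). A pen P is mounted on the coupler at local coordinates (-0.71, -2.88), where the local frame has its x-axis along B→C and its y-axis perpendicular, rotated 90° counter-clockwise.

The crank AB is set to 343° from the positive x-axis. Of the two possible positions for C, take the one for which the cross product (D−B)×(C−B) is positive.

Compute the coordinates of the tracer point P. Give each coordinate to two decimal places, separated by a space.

A=(0,0), D=(11.00,0)
B = A + 4.00·(cos343°, sin343°) = (3.8252, -1.1695)
|BD| = 7.2695
circle(B,7.00) ∩ circle(D,6.00): a=4.5289, h=5.3375
  candidates: C₊=(7.4364,4.8271) cross=38.801; C₋=(9.1538,-5.7089) cross=-38.801
  mode + wants cross > 0 → take C=(7.4364,4.8271) (cross=38.801)
ex = (C−B)/|BC| = (0.5159,0.8567); ey = (-0.8567,0.5159)
P = B + -0.71·ex + -2.88·ey = (5.9261,-3.2635)

5.93 -3.26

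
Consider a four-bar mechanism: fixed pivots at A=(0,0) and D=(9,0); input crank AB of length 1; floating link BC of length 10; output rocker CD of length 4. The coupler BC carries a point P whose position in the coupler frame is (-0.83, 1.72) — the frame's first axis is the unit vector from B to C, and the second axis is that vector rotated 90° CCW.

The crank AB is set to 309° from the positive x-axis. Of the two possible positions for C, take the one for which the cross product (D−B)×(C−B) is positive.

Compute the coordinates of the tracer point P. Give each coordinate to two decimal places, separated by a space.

A=(0,0), D=(9.00,0)
B = A + 1.00·(cos309°, sin309°) = (0.6293, -0.7771)
|BD| = 8.4067
circle(B,10.00) ∩ circle(D,4.00): a=9.1994, h=3.9207
  candidates: C₊=(9.4269,3.9772) cross=32.960; C₋=(10.1517,-3.8306) cross=-32.960
  mode + wants cross > 0 → take C=(9.4269,3.9772) (cross=32.960)
ex = (C−B)/|BC| = (0.8798,0.4754); ey = (-0.4754,0.8798)
P = B + -0.83·ex + 1.72·ey = (-0.9186,0.3414)

-0.92 0.34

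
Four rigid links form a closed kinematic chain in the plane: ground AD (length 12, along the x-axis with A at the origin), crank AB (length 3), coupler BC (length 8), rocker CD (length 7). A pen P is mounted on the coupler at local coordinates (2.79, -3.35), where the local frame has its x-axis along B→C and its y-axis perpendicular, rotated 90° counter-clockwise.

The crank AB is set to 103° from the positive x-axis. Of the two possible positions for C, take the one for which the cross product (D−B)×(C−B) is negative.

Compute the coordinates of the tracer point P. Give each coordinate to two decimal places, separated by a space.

A=(0,0), D=(12.00,0)
B = A + 3.00·(cos103°, sin103°) = (-0.6749, 2.9231)
|BD| = 13.0076
circle(B,8.00) ∩ circle(D,7.00): a=7.0804, h=3.7240
  candidates: C₊=(7.0613,4.9608) cross=48.441; C₋=(5.3875,-2.2968) cross=-48.441
  mode - wants cross < 0 → take C=(5.3875,-2.2968) (cross=-48.441)
ex = (C−B)/|BC| = (0.7578,-0.6525); ey = (0.6525,0.7578)
P = B + 2.79·ex + -3.35·ey = (-0.7464,-1.4360)

-0.75 -1.44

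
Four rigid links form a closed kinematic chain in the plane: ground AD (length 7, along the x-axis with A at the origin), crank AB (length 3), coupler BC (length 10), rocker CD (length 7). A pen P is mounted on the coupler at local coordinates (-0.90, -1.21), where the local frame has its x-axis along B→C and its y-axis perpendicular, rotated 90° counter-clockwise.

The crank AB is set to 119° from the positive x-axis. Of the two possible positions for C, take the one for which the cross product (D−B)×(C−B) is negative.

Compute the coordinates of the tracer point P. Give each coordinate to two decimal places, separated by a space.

A=(0,0), D=(7.00,0)
B = A + 3.00·(cos119°, sin119°) = (-1.4544, 2.6239)
|BD| = 8.8522
circle(B,10.00) ∩ circle(D,7.00): a=7.3067, h=6.8273
  candidates: C₊=(7.5476,6.9785) cross=60.436; C₋=(3.5003,-6.0624) cross=-60.436
  mode - wants cross < 0 → take C=(3.5003,-6.0624) (cross=-60.436)
ex = (C−B)/|BC| = (0.4955,-0.8686); ey = (0.8686,0.4955)
P = B + -0.90·ex + -1.21·ey = (-2.9514,2.8061)

-2.95 2.81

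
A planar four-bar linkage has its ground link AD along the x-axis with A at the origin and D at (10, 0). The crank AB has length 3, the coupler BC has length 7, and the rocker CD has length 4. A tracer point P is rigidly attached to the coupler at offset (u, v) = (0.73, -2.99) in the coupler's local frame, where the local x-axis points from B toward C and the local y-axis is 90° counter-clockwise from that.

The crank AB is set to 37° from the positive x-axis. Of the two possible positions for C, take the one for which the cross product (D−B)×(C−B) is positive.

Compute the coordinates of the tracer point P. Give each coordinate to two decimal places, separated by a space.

3.98 -0.83

A=(0,0), D=(10.00,0)
B = A + 3.00·(cos37°, sin37°) = (2.3959, 1.8054)
|BD| = 7.8155
circle(B,7.00) ∩ circle(D,4.00): a=6.0189, h=3.5738
  candidates: C₊=(9.0776,3.8922) cross=27.931; C₋=(7.4265,-3.0622) cross=-27.931
  mode + wants cross > 0 → take C=(9.0776,3.8922) (cross=27.931)
ex = (C−B)/|BC| = (0.9545,0.2981); ey = (-0.2981,0.9545)
P = B + 0.73·ex + -2.99·ey = (3.9841,-0.8310)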